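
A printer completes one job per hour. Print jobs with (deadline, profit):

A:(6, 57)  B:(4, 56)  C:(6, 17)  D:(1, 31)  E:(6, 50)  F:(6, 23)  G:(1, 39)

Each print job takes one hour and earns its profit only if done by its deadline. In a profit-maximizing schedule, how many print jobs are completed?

6

By profit: A(d6,57), B(d4,56), E(d6,50), G(d1,39), D(d1,31), F(d6,23), C(d6,17)
A→slot 6; B→slot 4; E→slot 5; G→slot 1; D skipped; F→slot 3; C→slot 2.
6 of 7 scheduled.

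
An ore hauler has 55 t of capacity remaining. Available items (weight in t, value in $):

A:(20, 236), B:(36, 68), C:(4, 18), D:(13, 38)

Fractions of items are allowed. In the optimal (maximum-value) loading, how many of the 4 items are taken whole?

Sort by value per unit weight and fill in that order.
Ratios (sorted): A 11.80, C 4.50, D 2.92, B 1.89
take A (20 @ 236); take C (4 @ 18); take D (13 @ 38); take 18/36 of B → 34.00. Capacity used 55/55.
3 item(s) taken whole; one partial (take 18/36 of B).

3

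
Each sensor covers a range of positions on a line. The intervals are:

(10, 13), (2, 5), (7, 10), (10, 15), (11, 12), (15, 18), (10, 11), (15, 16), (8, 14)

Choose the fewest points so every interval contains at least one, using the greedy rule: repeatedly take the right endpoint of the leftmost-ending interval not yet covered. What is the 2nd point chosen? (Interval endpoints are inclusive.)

10

Process intervals by earliest right end; each time one isn't hit yet, stab at its right endpoint.
Sorted: [2,5] [7,10] [10,11] [11,12] [10,13] [8,14] [10,15] [15,16] [15,18]
{[2,5]} hit by 5; {[7,10],[10,11]} hit by 10; {[11,12],[10,13],[8,14],[10,15]} hit by 12; {[15,16],[15,18]} hit by 16.
Points: 5, 10, 12, 16 (4 total).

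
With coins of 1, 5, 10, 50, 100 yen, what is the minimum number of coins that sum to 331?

331 = 3×100 + 3×10 + 1×1
Total coins = 3 + 3 + 1 = 7

7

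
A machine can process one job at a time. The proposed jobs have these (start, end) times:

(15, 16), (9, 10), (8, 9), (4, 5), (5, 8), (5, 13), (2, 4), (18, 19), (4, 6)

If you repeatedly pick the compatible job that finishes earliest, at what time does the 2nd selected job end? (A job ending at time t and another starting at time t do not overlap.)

5

Order by finish time; keep every interval that doesn't clash with the previous kept one.
By end time: (2,4), (4,5), (4,6), (5,8), (8,9), (9,10), (5,13), (15,16), (18,19).
Pick (2,4); next start ≥ 4 → (4,5); next start ≥ 5 → (5,8); next start ≥ 8 → (8,9); next start ≥ 9 → (9,10); next start ≥ 10 → (15,16); next start ≥ 16 → (18,19).
Selected: (2,4) (4,5) (5,8) (8,9) (9,10) (15,16) (18,19)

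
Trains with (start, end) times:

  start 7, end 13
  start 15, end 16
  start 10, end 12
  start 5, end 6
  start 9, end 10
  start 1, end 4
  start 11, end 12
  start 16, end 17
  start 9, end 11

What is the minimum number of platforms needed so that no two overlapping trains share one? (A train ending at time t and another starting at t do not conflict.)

The answer is the maximum number of intervals overlapping at any instant.
Events (time:±→running): 1:+→1 4:-→0 5:+→1 6:-→0 7:+→1 9:+→2 9:+→3 … peak 3.

3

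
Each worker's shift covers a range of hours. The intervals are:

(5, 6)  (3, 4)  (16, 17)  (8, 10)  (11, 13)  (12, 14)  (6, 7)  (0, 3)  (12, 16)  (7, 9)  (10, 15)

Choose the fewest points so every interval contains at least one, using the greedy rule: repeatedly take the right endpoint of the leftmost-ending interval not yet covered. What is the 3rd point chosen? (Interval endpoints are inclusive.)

9

By right end: [0,3]  [3,4]  [5,6]  [6,7]  [7,9]  [8,10]  [11,13]  [12,14]  [10,15]  [12,16]  [16,17]
[0,3] uncovered → point at 3; [5,6] uncovered → point at 6; [7,9] uncovered → point at 9; [11,13] uncovered → point at 13; [16,17] uncovered → point at 17.
Points: 3, 6, 9, 13, 17 (5 total).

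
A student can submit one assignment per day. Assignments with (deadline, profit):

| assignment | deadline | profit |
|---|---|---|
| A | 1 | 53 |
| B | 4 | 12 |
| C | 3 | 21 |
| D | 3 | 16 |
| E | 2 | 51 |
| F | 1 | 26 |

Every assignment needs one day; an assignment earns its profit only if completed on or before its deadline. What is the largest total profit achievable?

137

Take jobs in profit order; each goes to the latest open slot no later than its deadline.
By profit: A(d1,53), E(d2,51), F(d1,26), C(d3,21), D(d3,16), B(d4,12)
A→slot 1; E→slot 2; F skipped; C→slot 3; D skipped; B→slot 4.
Profit = 53 + 51 + 21 + 12 = 137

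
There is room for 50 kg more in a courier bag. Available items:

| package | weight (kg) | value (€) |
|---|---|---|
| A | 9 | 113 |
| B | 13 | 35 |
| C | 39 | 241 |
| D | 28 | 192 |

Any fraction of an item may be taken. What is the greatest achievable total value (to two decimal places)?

385.33

Sort by value per unit weight and fill in that order.
Ratios (sorted): A 12.56, D 6.86, C 6.18, B 2.69
take A (9 @ 113); take D (28 @ 192); take 13/39 of C → 80.33. Capacity used 50/50.
Total value = 385.33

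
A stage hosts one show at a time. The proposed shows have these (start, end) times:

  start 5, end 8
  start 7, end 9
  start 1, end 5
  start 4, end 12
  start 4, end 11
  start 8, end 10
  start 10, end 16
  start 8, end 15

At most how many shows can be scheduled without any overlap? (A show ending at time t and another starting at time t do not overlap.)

4

Greedy by earliest finish: after sorting by end time, pick each interval compatible with the last pick.
Sorted by end: (1,5)  (5,8)  (7,9)  (8,10)  (4,11)  (4,12)  (8,15)  (10,16)
take (1,5); take (5,8); take (8,10); take (10,16).
Selected 4 shows.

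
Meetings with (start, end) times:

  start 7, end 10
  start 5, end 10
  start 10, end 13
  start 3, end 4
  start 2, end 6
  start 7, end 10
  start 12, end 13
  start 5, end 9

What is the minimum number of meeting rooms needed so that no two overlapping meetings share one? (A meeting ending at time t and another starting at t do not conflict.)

4

Events (time:±→running): 2:+→1 3:+→2 4:-→1 5:+→2 5:+→3 6:-→2 7:+→3 7:+→4 … peak 4.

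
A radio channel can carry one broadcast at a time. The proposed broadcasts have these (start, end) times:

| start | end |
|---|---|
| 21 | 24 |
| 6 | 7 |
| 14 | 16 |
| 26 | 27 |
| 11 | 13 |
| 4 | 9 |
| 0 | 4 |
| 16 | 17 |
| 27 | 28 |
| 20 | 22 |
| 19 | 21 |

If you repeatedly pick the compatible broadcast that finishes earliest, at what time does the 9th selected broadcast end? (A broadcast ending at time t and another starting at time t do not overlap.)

28

Greedy by earliest finish: after sorting by end time, pick each interval compatible with the last pick.
Sorted by end: (0,4)  (6,7)  (4,9)  (11,13)  (14,16)  (16,17)  (19,21)  (20,22)  (21,24)  (26,27)  (27,28)
take (0,4); take (6,7); take (11,13); take (14,16); take (16,17); take (19,21); take (21,24); take (26,27); take (27,28).
Selected: (0,4) (6,7) (11,13) (14,16) (16,17) (19,21) (21,24) (26,27) (27,28)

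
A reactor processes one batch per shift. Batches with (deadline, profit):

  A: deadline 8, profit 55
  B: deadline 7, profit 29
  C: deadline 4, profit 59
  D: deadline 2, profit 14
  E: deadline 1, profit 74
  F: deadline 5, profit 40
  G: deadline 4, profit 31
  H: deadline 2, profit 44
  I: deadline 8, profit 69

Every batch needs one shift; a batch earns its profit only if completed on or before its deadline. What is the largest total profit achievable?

Sort by profit descending; place each in the latest free slot ≤ its deadline.
By profit: E(d1,74), I(d8,69), C(d4,59), A(d8,55), H(d2,44), F(d5,40), G(d4,31), B(d7,29), D(d2,14)
E→slot 1; I→slot 8; C→slot 4; A→slot 7; H→slot 2; F→slot 5; G→slot 3; B→slot 6; D skipped.
Profit = 74 + 44 + 31 + 59 + 40 + 29 + 55 + 69 = 401

401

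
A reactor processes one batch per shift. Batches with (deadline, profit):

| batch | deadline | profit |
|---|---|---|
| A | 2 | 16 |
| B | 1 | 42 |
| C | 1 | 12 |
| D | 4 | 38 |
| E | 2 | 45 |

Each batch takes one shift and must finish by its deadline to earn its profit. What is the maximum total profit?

125

Profit order: E=45 B=42 D=38 A=16 C=12
Assign: E→slot 2, B→slot 1, D→slot 4, A skipped, C skipped.
Slots: [1:B] [2:E] [4:D]
Profit = 42 + 45 + 38 = 125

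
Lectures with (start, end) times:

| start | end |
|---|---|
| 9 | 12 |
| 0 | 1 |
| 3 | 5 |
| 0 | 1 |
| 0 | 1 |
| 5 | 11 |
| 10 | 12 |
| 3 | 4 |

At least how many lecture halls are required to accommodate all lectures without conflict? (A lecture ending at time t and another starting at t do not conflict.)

3

starts: [0, 0, 0, 3, 3, 5, 9, 10]
ends:   [1, 1, 1, 4, 5, 11, 12, 12]
s0→1 s0→2 s0→3  — peak 3.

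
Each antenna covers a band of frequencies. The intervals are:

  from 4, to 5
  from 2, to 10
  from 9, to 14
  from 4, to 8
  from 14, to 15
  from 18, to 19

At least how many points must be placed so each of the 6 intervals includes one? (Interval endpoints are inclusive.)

3

Sorted: [4,5] [4,8] [2,10] [9,14] [14,15] [18,19]
{[4,5],[4,8],[2,10]} hit by 5; {[9,14],[14,15]} hit by 14; {[18,19]} hit by 19.
Points: 5, 14, 19 (3 total).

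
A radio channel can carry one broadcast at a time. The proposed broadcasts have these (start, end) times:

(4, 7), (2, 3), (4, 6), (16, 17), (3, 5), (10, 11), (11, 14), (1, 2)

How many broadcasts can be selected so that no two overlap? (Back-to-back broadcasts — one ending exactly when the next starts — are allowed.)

6

Greedy by earliest finish: after sorting by end time, pick each interval compatible with the last pick.
By end time: (1,2), (2,3), (3,5), (4,6), (4,7), (10,11), (11,14), (16,17).
Pick (1,2); next start ≥ 2 → (2,3); next start ≥ 3 → (3,5); next start ≥ 5 → (10,11); next start ≥ 11 → (11,14); next start ≥ 14 → (16,17).
Selected 6 broadcasts.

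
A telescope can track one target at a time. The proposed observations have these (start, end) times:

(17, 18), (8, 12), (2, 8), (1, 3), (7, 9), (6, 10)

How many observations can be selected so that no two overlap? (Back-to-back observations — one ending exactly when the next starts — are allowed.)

3

Sorted by end: (1,3)  (2,8)  (7,9)  (6,10)  (8,12)  (17,18)
take (1,3); skip (2,8); take (7,9); take (17,18).
Selected 3 observations.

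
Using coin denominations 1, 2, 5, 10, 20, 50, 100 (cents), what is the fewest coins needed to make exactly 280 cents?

5

280 − 2×100→80 − 1×50→30 − 1×20→10 − 1×10→0
Total coins = 2 + 1 + 1 + 1 = 5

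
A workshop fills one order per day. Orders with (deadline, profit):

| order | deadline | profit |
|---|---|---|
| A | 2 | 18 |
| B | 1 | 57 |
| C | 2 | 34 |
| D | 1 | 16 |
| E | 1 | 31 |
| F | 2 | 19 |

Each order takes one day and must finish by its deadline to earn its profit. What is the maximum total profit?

Take jobs in profit order; each goes to the latest open slot no later than its deadline.
Profit order: B=57 C=34 E=31 F=19 A=18 D=16
Assign: B→slot 1, C→slot 2, E skipped, F skipped, A skipped, D skipped.
Slots: [1:B] [2:C]
Profit = 57 + 34 = 91

91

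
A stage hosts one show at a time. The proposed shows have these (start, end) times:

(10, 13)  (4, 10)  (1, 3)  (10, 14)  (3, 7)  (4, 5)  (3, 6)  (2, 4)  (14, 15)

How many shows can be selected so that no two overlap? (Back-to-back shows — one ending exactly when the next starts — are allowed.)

4

Sorted by end: (1,3)  (2,4)  (4,5)  (3,6)  (3,7)  (4,10)  (10,13)  (10,14)  (14,15)
take (1,3); take (4,5); skip (3,7); take (10,13); take (14,15).
Selected 4 shows.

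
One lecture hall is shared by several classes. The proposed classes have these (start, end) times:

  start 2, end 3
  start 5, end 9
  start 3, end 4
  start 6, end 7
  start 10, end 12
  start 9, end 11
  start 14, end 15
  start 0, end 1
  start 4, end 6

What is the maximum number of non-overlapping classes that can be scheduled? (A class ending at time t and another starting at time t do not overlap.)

7

By end time: (0,1), (2,3), (3,4), (4,6), (6,7), (5,9), (9,11), (10,12), (14,15).
Pick (0,1); next start ≥ 1 → (2,3); next start ≥ 3 → (3,4); next start ≥ 4 → (4,6); next start ≥ 6 → (6,7); next start ≥ 7 → (9,11); next start ≥ 11 → (14,15).
Selected 7 classes.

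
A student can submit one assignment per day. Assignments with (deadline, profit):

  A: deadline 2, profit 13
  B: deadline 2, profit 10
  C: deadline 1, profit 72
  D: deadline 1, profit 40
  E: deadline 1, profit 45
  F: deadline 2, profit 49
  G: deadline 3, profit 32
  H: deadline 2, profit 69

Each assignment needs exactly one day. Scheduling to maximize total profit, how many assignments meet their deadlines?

By profit: C(d1,72), H(d2,69), F(d2,49), E(d1,45), D(d1,40), G(d3,32), A(d2,13), B(d2,10)
C→slot 1; H→slot 2; F skipped; E skipped; D skipped; G→slot 3; A skipped; B skipped.
3 of 8 scheduled.

3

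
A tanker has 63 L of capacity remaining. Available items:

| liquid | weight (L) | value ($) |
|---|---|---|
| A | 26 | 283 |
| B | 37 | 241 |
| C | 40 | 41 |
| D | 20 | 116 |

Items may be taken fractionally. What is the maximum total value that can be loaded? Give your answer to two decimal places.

Greedy by value/weight ratio, highest first.
Order: A (283/26=10.88) > B (241/37=6.51) > D (116/20=5.80) > C (41/40=1.02)
Fill: take A (26 @ 283) → take B (37 @ 241); 63/63 used.
Total value = 524.00

524.00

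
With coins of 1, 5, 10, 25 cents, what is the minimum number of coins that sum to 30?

2

Use the largest denomination that fits, subtract, and repeat.
30 − 1×25→5 − 1×5→0
Total coins = 1 + 1 = 2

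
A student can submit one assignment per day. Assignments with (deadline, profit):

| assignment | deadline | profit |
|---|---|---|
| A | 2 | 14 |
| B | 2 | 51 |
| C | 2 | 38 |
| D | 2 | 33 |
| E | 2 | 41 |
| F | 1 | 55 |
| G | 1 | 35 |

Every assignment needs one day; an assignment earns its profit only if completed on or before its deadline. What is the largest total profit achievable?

Profit order: F=55 B=51 E=41 C=38 G=35 D=33 A=14
Assign: F→slot 1, B→slot 2, E skipped, C skipped, G skipped, D skipped, A skipped.
Slots: [1:F] [2:B]
Profit = 55 + 51 = 106

106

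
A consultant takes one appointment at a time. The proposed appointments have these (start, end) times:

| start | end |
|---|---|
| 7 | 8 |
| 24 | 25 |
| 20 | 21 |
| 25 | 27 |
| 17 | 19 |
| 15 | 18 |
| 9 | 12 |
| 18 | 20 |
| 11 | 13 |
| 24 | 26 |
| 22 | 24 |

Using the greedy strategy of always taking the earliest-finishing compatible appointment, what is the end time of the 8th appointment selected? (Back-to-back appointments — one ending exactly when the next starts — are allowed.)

Sorted by end: (7,8)  (9,12)  (11,13)  (15,18)  (17,19)  (18,20)  (20,21)  (22,24)  (24,25)  (24,26)  (25,27)
take (7,8); take (9,12); take (15,18); skip (17,19); take (18,20); take (20,21); take (22,24); take (24,25); skip (24,26); take (25,27).
Selected: (7,8) (9,12) (15,18) (18,20) (20,21) (22,24) (24,25) (25,27)

27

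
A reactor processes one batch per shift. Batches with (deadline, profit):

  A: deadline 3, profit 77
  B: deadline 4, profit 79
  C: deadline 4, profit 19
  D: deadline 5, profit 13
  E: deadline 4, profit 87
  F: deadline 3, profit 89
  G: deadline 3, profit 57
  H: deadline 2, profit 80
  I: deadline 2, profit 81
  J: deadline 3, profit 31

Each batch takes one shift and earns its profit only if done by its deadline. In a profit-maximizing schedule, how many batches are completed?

5

By profit: F(d3,89), E(d4,87), I(d2,81), H(d2,80), B(d4,79), A(d3,77), G(d3,57), J(d3,31), C(d4,19), D(d5,13)
F→slot 3; E→slot 4; I→slot 2; H→slot 1; B skipped; A skipped; G skipped; J skipped; C skipped; D→slot 5.
5 of 10 scheduled.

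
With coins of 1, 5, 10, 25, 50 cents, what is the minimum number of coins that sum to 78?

5

Greedy: take as many of the largest coin as possible, then repeat with the remainder.
78 − 1×50→28 − 1×25→3 − 3×1→0
Total coins = 1 + 1 + 3 = 5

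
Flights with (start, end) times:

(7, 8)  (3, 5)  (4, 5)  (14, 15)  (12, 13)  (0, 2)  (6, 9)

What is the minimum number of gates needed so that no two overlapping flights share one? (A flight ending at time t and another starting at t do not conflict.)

2

Events (time:±→running): 0:+→1 2:-→0 3:+→1 4:+→2 … peak 2.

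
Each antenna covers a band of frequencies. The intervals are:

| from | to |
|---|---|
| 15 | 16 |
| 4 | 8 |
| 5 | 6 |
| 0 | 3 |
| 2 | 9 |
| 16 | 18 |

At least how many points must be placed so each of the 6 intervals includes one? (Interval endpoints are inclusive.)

3

Sort by right endpoint; whenever an interval is uncovered, place a point at its right end.
By right end: [0,3]  [5,6]  [4,8]  [2,9]  [15,16]  [16,18]
[0,3] uncovered → point at 3; [5,6] uncovered → point at 6; [15,16] uncovered → point at 16.
Points: 3, 6, 16 (3 total).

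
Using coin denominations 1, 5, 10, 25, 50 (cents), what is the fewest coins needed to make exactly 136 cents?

5

136 − 2×50→36 − 1×25→11 − 1×10→1 − 1×1→0
Total coins = 2 + 1 + 1 + 1 = 5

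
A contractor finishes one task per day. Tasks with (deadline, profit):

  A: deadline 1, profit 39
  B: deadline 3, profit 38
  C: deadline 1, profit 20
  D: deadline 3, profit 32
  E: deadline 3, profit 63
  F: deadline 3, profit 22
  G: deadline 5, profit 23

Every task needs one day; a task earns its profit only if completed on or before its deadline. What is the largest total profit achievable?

163

Profit order: E=63 A=39 B=38 D=32 G=23 F=22 C=20
Assign: E→slot 3, A→slot 1, B→slot 2, D skipped, G→slot 5, F skipped, C skipped.
Slots: [1:A] [2:B] [3:E] [5:G]
Profit = 39 + 38 + 63 + 23 = 163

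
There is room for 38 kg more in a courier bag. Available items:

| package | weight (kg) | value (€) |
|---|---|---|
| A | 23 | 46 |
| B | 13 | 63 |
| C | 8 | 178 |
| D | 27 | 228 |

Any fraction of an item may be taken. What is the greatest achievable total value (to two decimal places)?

Greedy by value/weight ratio, highest first.
Ratios (sorted): C 22.25, D 8.44, B 4.85, A 2.00
take C (8 @ 178); take D (27 @ 228); take 3/13 of B → 14.54. Capacity used 38/38.
Total value = 420.54

420.54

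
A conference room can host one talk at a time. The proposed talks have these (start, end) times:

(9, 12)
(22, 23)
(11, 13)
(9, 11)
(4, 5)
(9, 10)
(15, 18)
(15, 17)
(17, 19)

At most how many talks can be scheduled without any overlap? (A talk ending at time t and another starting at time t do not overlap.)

6

Order by finish time; keep every interval that doesn't clash with the previous kept one.
Sorted by end: (4,5)  (9,10)  (9,11)  (9,12)  (11,13)  (15,17)  (15,18)  (17,19)  (22,23)
take (4,5); take (9,10); skip (9,11); take (11,13); take (15,17); skip (15,18); take (17,19); take (22,23).
Selected 6 talks.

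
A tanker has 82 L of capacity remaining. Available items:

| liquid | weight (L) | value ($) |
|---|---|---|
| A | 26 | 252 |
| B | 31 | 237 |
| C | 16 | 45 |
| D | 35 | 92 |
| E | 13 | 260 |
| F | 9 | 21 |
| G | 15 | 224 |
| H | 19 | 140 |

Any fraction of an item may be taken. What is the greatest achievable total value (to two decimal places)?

Order: E (260/13=20.00) > G (224/15=14.93) > A (252/26=9.69) > B (237/31=7.65) > H (140/19=7.37) > C (45/16=2.81) > D (92/35=2.63) > F (21/9=2.33)
Fill: take E (13 @ 260) → take G (15 @ 224) → take A (26 @ 252) → take 28/31 of B → 214.06; 82/82 used.
Total value = 950.06

950.06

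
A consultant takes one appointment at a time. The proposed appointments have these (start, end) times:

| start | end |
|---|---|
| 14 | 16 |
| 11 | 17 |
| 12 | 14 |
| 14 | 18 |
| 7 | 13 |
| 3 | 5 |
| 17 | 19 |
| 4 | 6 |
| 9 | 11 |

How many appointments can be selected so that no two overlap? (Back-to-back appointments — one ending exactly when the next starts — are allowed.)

Greedy by earliest finish: after sorting by end time, pick each interval compatible with the last pick.
Sorted by end: (3,5)  (4,6)  (9,11)  (7,13)  (12,14)  (14,16)  (11,17)  (14,18)  (17,19)
take (3,5); skip (4,6); take (9,11); take (12,14); take (14,16); skip (11,17); take (17,19).
Selected 5 appointments.

5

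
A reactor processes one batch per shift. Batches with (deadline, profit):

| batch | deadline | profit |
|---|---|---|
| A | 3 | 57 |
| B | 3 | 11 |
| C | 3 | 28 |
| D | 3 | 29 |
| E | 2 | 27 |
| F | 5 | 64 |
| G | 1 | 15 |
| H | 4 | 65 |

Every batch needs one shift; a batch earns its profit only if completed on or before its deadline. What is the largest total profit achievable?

243

Take jobs in profit order; each goes to the latest open slot no later than its deadline.
By profit: H(d4,65), F(d5,64), A(d3,57), D(d3,29), C(d3,28), E(d2,27), G(d1,15), B(d3,11)
H→slot 4; F→slot 5; A→slot 3; D→slot 2; C→slot 1; E skipped; G skipped; B skipped.
Profit = 28 + 29 + 57 + 65 + 64 = 243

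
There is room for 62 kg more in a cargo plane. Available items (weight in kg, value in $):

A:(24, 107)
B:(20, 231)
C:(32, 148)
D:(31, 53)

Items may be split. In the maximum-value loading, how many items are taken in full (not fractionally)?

Greedy by value/weight ratio, highest first.
Ratios (sorted): B 11.55, C 4.62, A 4.46, D 1.71
take B (20 @ 231); take C (32 @ 148); take 10/24 of A → 44.58. Capacity used 62/62.
2 item(s) taken whole; one partial (take 10/24 of A).

2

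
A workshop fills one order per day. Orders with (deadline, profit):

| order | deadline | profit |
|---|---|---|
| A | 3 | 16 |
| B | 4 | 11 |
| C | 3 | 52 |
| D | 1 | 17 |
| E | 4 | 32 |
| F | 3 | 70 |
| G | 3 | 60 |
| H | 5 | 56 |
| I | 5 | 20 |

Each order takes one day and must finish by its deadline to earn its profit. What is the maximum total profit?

270

Sort by profit descending; place each in the latest free slot ≤ its deadline.
By profit: F(d3,70), G(d3,60), H(d5,56), C(d3,52), E(d4,32), I(d5,20), D(d1,17), A(d3,16), B(d4,11)
F→slot 3; G→slot 2; H→slot 5; C→slot 1; E→slot 4; I skipped; D skipped; A skipped; B skipped.
Profit = 52 + 60 + 70 + 32 + 56 = 270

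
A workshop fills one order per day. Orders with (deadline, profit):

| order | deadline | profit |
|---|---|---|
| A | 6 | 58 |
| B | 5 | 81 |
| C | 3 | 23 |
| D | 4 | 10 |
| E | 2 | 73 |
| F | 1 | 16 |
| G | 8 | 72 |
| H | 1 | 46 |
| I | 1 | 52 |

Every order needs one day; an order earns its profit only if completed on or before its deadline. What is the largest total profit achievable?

Profit order: B=81 E=73 G=72 A=58 I=52 H=46 C=23 F=16 D=10
Assign: B→slot 5, E→slot 2, G→slot 8, A→slot 6, I→slot 1, H skipped, C→slot 3, F skipped, D→slot 4.
Slots: [1:I] [2:E] [3:C] [4:D] [5:B] [6:A] [8:G]
Profit = 52 + 73 + 23 + 10 + 81 + 58 + 72 = 369

369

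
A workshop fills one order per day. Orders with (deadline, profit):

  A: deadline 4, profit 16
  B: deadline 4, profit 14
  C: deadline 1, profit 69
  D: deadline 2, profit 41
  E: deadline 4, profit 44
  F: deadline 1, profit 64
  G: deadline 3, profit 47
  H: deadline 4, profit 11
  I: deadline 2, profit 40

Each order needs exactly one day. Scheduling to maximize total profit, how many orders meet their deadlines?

4

Sort by profit descending; place each in the latest free slot ≤ its deadline.
By profit: C(d1,69), F(d1,64), G(d3,47), E(d4,44), D(d2,41), I(d2,40), A(d4,16), B(d4,14), H(d4,11)
C→slot 1; F skipped; G→slot 3; E→slot 4; D→slot 2; I skipped; A skipped; B skipped; H skipped.
4 of 9 scheduled.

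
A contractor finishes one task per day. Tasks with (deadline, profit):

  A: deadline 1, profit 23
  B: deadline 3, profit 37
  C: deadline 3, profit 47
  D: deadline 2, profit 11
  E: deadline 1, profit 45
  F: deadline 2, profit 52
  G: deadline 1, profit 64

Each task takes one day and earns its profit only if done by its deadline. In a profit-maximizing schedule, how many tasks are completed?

Take jobs in profit order; each goes to the latest open slot no later than its deadline.
Profit order: G=64 F=52 C=47 E=45 B=37 A=23 D=11
Assign: G→slot 1, F→slot 2, C→slot 3, E skipped, B skipped, A skipped, D skipped.
Slots: [1:G] [2:F] [3:C]
3 of 7 scheduled.

3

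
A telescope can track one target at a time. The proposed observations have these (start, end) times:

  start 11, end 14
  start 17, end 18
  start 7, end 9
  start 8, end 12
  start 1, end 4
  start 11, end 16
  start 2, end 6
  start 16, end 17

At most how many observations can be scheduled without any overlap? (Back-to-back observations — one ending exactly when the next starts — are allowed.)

Sort by end time and greedily take each interval whose start is ≥ the last chosen end.
By end time: (1,4), (2,6), (7,9), (8,12), (11,14), (11,16), (16,17), (17,18).
Pick (1,4); next start ≥ 4 → (7,9); next start ≥ 9 → (11,14); next start ≥ 14 → (16,17); next start ≥ 17 → (17,18).
Selected 5 observations.

5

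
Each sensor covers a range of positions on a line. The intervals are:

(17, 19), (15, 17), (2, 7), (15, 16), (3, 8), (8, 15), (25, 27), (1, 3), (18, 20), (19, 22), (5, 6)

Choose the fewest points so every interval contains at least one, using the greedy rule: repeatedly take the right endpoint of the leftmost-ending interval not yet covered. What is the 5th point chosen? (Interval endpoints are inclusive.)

Sort by right endpoint; whenever an interval is uncovered, place a point at its right end.
By right end: [1,3]  [5,6]  [2,7]  [3,8]  [8,15]  [15,16]  [15,17]  [17,19]  [18,20]  [19,22]  [25,27]
[1,3] uncovered → point at 3; [5,6] uncovered → point at 6; [8,15] uncovered → point at 15; [17,19] uncovered → point at 19; [25,27] uncovered → point at 27.
Points: 3, 6, 15, 19, 27 (5 total).

27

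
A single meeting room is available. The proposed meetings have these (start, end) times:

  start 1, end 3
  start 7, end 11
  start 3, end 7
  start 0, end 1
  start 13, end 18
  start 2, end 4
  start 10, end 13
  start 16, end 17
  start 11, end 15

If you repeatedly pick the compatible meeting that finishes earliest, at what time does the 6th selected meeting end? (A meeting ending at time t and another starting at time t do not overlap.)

17

Greedy by earliest finish: after sorting by end time, pick each interval compatible with the last pick.
Sorted by end: (0,1)  (1,3)  (2,4)  (3,7)  (7,11)  (10,13)  (11,15)  (16,17)  (13,18)
take (0,1); take (1,3); take (3,7); take (7,11); take (11,15); take (16,17).
Selected: (0,1) (1,3) (3,7) (7,11) (11,15) (16,17)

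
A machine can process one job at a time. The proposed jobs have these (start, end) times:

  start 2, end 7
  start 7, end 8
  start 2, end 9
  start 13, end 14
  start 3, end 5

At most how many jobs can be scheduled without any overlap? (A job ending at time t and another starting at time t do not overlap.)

Sort by end time and greedily take each interval whose start is ≥ the last chosen end.
By end time: (3,5), (2,7), (7,8), (2,9), (13,14).
Pick (3,5); next start ≥ 5 → (7,8); next start ≥ 8 → (13,14).
Selected 3 jobs.

3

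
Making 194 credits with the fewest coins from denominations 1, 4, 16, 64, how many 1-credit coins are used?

2

Greedy: take as many of the largest coin as possible, then repeat with the remainder.
194 = 3×64 + 2×1
Count of 1: 2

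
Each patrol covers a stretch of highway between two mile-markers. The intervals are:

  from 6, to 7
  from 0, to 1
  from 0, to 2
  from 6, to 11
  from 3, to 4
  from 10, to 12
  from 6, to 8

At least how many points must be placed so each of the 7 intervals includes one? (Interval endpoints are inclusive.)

4

Sort by right endpoint; whenever an interval is uncovered, place a point at its right end.
Sorted: [0,1] [0,2] [3,4] [6,7] [6,8] [6,11] [10,12]
{[0,1],[0,2]} hit by 1; {[3,4]} hit by 4; {[6,7],[6,8],[6,11]} hit by 7; {[10,12]} hit by 12.
Points: 1, 4, 7, 12 (4 total).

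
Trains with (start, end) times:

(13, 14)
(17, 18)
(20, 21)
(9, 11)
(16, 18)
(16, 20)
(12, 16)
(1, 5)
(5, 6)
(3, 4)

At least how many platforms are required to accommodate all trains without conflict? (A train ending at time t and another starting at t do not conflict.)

3

Count concurrent intervals with a sweep; the peak is the room count.
starts: [1, 3, 5, 9, 12, 13, 16, 16, 17, 20]
ends:   [4, 5, 6, 11, 14, 16, 18, 18, 20, 21]
s1→1 s3→2 e4→1 e5→0 s5→1 e6→0 s9→1 e11→0 s12→1 s13→2 e14→1 e16→0 s16→1 s16→2 s17→3  — peak 3.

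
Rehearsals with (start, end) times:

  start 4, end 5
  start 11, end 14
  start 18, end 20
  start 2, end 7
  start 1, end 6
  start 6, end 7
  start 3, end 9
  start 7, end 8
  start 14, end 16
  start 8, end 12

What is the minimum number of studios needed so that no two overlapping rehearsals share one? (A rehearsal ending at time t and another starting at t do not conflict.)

4

The answer is the maximum number of intervals overlapping at any instant.
Events (time:±→running): 1:+→1 2:+→2 3:+→3 4:+→4 … peak 4.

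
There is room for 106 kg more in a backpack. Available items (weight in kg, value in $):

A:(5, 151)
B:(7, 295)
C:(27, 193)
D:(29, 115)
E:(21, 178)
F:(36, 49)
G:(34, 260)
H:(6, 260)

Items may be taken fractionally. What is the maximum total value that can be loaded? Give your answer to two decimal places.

Greedy by value/weight ratio, highest first.
Ratios (sorted): H 43.33, B 42.14, A 30.20, E 8.48, G 7.65, C 7.15, D 3.97, F 1.36
take H (6 @ 260); take B (7 @ 295); take A (5 @ 151); take E (21 @ 178); take G (34 @ 260); take C (27 @ 193); take 6/29 of D → 23.79. Capacity used 106/106.
Total value = 1360.79

1360.79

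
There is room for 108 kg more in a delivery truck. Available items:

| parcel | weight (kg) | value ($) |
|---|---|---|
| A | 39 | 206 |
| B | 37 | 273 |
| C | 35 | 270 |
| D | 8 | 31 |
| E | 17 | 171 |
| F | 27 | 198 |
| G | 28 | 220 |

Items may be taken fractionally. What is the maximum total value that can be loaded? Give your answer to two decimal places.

Sort by value per unit weight and fill in that order.
Ratios (sorted): E 10.06, G 7.86, C 7.71, B 7.38, F 7.33, A 5.28, D 3.88
take E (17 @ 171); take G (28 @ 220); take C (35 @ 270); take 28/37 of B → 206.59. Capacity used 108/108.
Total value = 867.59

867.59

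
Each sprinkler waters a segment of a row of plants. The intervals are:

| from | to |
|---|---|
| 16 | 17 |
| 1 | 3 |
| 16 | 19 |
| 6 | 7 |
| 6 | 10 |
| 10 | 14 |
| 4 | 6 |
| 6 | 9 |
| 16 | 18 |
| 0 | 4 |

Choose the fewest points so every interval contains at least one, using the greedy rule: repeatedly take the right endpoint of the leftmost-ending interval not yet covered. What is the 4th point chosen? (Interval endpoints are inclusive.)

Sorted: [1,3] [0,4] [4,6] [6,7] [6,9] [6,10] [10,14] [16,17] [16,18] [16,19]
{[1,3],[0,4]} hit by 3; {[4,6],[6,7],[6,9],[6,10]} hit by 6; {[10,14]} hit by 14; {[16,17],[16,18],[16,19]} hit by 17.
Points: 3, 6, 14, 17 (4 total).

17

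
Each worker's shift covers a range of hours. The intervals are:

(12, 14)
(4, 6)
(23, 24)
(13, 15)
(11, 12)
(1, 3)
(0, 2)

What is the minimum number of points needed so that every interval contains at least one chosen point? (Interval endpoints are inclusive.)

5

Process intervals by earliest right end; each time one isn't hit yet, stab at its right endpoint.
Sorted: [0,2] [1,3] [4,6] [11,12] [12,14] [13,15] [23,24]
{[0,2],[1,3]} hit by 2; {[4,6]} hit by 6; {[11,12],[12,14]} hit by 12; {[13,15]} hit by 15; {[23,24]} hit by 24.
Points: 2, 6, 12, 15, 24 (5 total).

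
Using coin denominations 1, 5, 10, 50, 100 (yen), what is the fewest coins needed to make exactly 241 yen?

Greedy: take as many of the largest coin as possible, then repeat with the remainder.
241 − 2×100→41 − 4×10→1 − 1×1→0
Total coins = 2 + 4 + 1 = 7

7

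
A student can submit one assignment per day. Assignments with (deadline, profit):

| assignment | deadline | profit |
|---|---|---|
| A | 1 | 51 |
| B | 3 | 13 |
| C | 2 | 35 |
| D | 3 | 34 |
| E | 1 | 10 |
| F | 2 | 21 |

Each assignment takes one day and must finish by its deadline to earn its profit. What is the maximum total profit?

120

Profit order: A=51 C=35 D=34 F=21 B=13 E=10
Assign: A→slot 1, C→slot 2, D→slot 3, F skipped, B skipped, E skipped.
Slots: [1:A] [2:C] [3:D]
Profit = 51 + 35 + 34 = 120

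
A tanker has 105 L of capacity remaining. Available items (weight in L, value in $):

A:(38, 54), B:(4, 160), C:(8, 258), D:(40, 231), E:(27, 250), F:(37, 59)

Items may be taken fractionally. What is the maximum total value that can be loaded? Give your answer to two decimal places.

Ratios (sorted): B 40.00, C 32.25, E 9.26, D 5.78, F 1.59, A 1.42
take B (4 @ 160); take C (8 @ 258); take E (27 @ 250); take D (40 @ 231); take 26/37 of F → 41.46. Capacity used 105/105.
Total value = 940.46

940.46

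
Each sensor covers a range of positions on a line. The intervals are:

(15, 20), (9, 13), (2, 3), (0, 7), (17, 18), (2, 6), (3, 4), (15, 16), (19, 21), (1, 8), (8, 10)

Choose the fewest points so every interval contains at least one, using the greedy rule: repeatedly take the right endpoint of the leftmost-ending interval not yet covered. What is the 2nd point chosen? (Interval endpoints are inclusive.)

10

Sort by right endpoint; whenever an interval is uncovered, place a point at its right end.
Sorted: [2,3] [3,4] [2,6] [0,7] [1,8] [8,10] [9,13] [15,16] [17,18] [15,20] [19,21]
{[2,3],[3,4],[2,6],[0,7],[1,8]} hit by 3; {[8,10],[9,13]} hit by 10; {[15,16]} hit by 16; {[17,18],[15,20]} hit by 18; {[19,21]} hit by 21.
Points: 3, 10, 16, 18, 21 (5 total).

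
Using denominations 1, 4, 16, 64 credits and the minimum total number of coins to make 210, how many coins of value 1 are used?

2

Greedy: take as many of the largest coin as possible, then repeat with the remainder.
210 − 3×64→18 − 1×16→2 − 2×1→0
Count of 1: 2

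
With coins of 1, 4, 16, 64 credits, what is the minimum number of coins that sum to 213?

6

213 − 3×64→21 − 1×16→5 − 1×4→1 − 1×1→0
Total coins = 3 + 1 + 1 + 1 = 6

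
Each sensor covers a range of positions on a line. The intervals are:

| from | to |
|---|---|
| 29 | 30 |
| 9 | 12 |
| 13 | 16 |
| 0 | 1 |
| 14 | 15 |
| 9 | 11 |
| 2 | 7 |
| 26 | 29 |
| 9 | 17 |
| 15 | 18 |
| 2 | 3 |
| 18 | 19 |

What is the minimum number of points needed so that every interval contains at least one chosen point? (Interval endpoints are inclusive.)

Sorted: [0,1] [2,3] [2,7] [9,11] [9,12] [14,15] [13,16] [9,17] [15,18] [18,19] [26,29] [29,30]
{[0,1]} hit by 1; {[2,3],[2,7]} hit by 3; {[9,11],[9,12]} hit by 11; {[14,15],[13,16],[9,17],[15,18]} hit by 15; {[18,19]} hit by 19; {[26,29],[29,30]} hit by 29.
Points: 1, 3, 11, 15, 19, 29 (6 total).

6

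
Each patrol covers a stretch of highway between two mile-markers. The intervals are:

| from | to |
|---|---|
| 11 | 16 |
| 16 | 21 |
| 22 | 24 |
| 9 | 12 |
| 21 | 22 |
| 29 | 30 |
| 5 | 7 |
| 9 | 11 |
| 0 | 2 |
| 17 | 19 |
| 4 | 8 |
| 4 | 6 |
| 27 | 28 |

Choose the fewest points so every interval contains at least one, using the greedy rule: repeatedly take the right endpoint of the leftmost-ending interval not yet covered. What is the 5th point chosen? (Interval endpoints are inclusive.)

Sort by right endpoint; whenever an interval is uncovered, place a point at its right end.
Sorted: [0,2] [4,6] [5,7] [4,8] [9,11] [9,12] [11,16] [17,19] [16,21] [21,22] [22,24] [27,28] [29,30]
{[0,2]} hit by 2; {[4,6],[5,7],[4,8]} hit by 6; {[9,11],[9,12],[11,16]} hit by 11; {[17,19],[16,21]} hit by 19; {[21,22],[22,24]} hit by 22; {[27,28]} hit by 28; {[29,30]} hit by 30.
Points: 2, 6, 11, 19, 22, 28, 30 (7 total).

22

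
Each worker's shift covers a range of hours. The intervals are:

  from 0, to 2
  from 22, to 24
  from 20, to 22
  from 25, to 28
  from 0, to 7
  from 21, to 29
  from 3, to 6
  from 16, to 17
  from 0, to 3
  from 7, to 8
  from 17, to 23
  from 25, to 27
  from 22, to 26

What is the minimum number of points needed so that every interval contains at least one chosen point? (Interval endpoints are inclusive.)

Process intervals by earliest right end; each time one isn't hit yet, stab at its right endpoint.
By right end: [0,2]  [0,3]  [3,6]  [0,7]  [7,8]  [16,17]  [20,22]  [17,23]  [22,24]  [22,26]  [25,27]  [25,28]  [21,29]
[0,2] uncovered → point at 2; [3,6] uncovered → point at 6; [7,8] uncovered → point at 8; [16,17] uncovered → point at 17; [20,22] uncovered → point at 22; [25,27] uncovered → point at 27.
Points: 2, 6, 8, 17, 22, 27 (6 total).

6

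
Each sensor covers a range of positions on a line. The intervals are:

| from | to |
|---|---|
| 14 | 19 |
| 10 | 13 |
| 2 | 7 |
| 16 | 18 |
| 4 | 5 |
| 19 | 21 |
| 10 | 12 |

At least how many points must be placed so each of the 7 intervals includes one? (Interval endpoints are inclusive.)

Process intervals by earliest right end; each time one isn't hit yet, stab at its right endpoint.
Sorted: [4,5] [2,7] [10,12] [10,13] [16,18] [14,19] [19,21]
{[4,5],[2,7]} hit by 5; {[10,12],[10,13]} hit by 12; {[16,18],[14,19]} hit by 18; {[19,21]} hit by 21.
Points: 5, 12, 18, 21 (4 total).

4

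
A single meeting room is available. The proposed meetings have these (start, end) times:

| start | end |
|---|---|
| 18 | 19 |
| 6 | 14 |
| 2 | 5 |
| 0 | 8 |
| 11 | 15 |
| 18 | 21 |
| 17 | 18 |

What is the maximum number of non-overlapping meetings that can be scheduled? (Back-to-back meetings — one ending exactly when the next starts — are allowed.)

4

Sort by end time and greedily take each interval whose start is ≥ the last chosen end.
Sorted by end: (2,5)  (0,8)  (6,14)  (11,15)  (17,18)  (18,19)  (18,21)
take (2,5); take (6,14); skip (11,15); take (17,18); take (18,19); skip (18,21).
Selected 4 meetings.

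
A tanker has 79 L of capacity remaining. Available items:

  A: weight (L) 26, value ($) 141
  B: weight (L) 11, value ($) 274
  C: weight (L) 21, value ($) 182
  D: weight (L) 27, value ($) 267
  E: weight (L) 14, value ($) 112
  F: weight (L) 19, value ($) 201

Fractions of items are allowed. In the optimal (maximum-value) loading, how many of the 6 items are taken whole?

Ratios (sorted): B 24.91, F 10.58, D 9.89, C 8.67, E 8.00, A 5.42
take B (11 @ 274); take F (19 @ 201); take D (27 @ 267); take C (21 @ 182); take 1/14 of E → 8.00. Capacity used 79/79.
4 item(s) taken whole; one partial (take 1/14 of E).

4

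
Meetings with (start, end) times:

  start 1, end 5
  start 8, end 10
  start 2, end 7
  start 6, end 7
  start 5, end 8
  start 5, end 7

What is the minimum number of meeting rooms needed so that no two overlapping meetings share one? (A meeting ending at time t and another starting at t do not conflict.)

4

The answer is the maximum number of intervals overlapping at any instant.
starts: [1, 2, 5, 5, 6, 8]
ends:   [5, 7, 7, 7, 8, 10]
s1→1 s2→2 e5→1 s5→2 s5→3 s6→4  — peak 4.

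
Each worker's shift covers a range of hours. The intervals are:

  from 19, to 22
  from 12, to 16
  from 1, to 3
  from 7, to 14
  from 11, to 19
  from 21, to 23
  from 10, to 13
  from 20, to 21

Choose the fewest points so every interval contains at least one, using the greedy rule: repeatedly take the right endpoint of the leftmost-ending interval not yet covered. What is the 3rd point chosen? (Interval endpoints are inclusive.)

21

By right end: [1,3]  [10,13]  [7,14]  [12,16]  [11,19]  [20,21]  [19,22]  [21,23]
[1,3] uncovered → point at 3; [10,13] uncovered → point at 13; [20,21] uncovered → point at 21.
Points: 3, 13, 21 (3 total).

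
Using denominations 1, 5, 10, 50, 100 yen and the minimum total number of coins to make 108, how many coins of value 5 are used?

1

108 = 1×100 + 1×5 + 3×1
Count of 5: 1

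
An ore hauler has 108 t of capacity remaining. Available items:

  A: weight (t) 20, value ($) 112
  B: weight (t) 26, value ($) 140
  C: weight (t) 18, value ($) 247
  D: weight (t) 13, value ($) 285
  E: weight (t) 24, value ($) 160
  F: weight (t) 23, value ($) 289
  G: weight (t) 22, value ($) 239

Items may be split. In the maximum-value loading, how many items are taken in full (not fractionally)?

5

Order: D (285/13=21.92) > C (247/18=13.72) > F (289/23=12.57) > G (239/22=10.86) > E (160/24=6.67) > A (112/20=5.60) > B (140/26=5.38)
Fill: take D (13 @ 285) → take C (18 @ 247) → take F (23 @ 289) → take G (22 @ 239) → take E (24 @ 160) → take 8/20 of A → 44.80; 108/108 used.
5 item(s) taken whole; one partial (take 8/20 of A).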